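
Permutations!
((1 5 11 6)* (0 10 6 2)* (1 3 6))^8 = ((0 10 1 5 11 2)(3 6))^8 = (0 1 11)(2 10 5)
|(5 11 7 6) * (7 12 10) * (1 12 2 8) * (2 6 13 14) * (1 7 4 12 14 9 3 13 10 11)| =33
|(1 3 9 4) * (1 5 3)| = |(3 9 4 5)| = 4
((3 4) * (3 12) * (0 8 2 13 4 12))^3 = (0 13 8 4 2)(3 12)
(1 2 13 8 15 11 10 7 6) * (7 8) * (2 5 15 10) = (1 5 15 11 2 13 7 6)(8 10) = [0, 5, 13, 3, 4, 15, 1, 6, 10, 9, 8, 2, 12, 7, 14, 11]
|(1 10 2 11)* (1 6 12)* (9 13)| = |(1 10 2 11 6 12)(9 13)| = 6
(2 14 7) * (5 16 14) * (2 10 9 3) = [0, 1, 5, 2, 4, 16, 6, 10, 8, 3, 9, 11, 12, 13, 7, 15, 14] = (2 5 16 14 7 10 9 3)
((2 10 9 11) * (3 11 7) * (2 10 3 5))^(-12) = ((2 3 11 10 9 7 5))^(-12) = (2 11 9 5 3 10 7)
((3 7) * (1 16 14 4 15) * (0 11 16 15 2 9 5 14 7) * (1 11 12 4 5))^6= ((0 12 4 2 9 1 15 11 16 7 3)(5 14))^6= (0 15 12 11 4 16 2 7 9 3 1)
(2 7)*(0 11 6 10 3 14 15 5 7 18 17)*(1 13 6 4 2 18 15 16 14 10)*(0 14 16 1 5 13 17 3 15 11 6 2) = [6, 17, 11, 10, 0, 7, 5, 18, 8, 9, 15, 4, 12, 2, 1, 13, 16, 14, 3] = (0 6 5 7 18 3 10 15 13 2 11 4)(1 17 14)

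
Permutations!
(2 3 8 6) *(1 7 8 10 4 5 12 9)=(1 7 8 6 2 3 10 4 5 12 9)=[0, 7, 3, 10, 5, 12, 2, 8, 6, 1, 4, 11, 9]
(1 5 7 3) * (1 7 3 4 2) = (1 5 3 7 4 2) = [0, 5, 1, 7, 2, 3, 6, 4]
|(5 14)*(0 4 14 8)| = 5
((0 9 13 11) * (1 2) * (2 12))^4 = ((0 9 13 11)(1 12 2))^4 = (13)(1 12 2)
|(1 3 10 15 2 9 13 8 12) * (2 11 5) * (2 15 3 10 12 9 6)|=12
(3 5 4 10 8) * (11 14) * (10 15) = (3 5 4 15 10 8)(11 14) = [0, 1, 2, 5, 15, 4, 6, 7, 3, 9, 8, 14, 12, 13, 11, 10]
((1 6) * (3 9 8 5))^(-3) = (1 6)(3 9 8 5)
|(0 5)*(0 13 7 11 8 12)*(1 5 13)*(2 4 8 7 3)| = 14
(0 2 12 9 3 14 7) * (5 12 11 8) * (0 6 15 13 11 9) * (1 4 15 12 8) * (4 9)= (0 2 4 15 13 11 1 9 3 14 7 6 12)(5 8)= [2, 9, 4, 14, 15, 8, 12, 6, 5, 3, 10, 1, 0, 11, 7, 13]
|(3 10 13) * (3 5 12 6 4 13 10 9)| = |(3 9)(4 13 5 12 6)| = 10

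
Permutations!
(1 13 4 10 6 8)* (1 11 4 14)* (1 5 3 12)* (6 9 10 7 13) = [0, 6, 2, 12, 7, 3, 8, 13, 11, 10, 9, 4, 1, 14, 5] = (1 6 8 11 4 7 13 14 5 3 12)(9 10)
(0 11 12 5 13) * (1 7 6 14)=(0 11 12 5 13)(1 7 6 14)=[11, 7, 2, 3, 4, 13, 14, 6, 8, 9, 10, 12, 5, 0, 1]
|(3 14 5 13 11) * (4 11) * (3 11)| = 5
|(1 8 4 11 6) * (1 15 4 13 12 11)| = |(1 8 13 12 11 6 15 4)| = 8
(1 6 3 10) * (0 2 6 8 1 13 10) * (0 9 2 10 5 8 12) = (0 10 13 5 8 1 12)(2 6 3 9) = [10, 12, 6, 9, 4, 8, 3, 7, 1, 2, 13, 11, 0, 5]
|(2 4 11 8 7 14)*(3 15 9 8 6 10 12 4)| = |(2 3 15 9 8 7 14)(4 11 6 10 12)| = 35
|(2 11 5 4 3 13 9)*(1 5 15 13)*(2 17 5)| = |(1 2 11 15 13 9 17 5 4 3)| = 10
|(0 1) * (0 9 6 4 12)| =6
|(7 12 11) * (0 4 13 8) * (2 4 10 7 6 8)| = 21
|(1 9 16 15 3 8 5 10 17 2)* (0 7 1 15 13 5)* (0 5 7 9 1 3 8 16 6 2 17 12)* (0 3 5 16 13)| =42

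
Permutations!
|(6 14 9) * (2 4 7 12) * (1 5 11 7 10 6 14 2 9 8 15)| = 36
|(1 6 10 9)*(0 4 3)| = 12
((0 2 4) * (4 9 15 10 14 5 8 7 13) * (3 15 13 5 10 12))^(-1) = (0 4 13 9 2)(3 12 15)(5 7 8)(10 14)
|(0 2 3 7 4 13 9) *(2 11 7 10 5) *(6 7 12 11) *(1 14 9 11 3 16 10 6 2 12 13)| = |(0 2 16 10 5 12 3 6 7 4 1 14 9)(11 13)| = 26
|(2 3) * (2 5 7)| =4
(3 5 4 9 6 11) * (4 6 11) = (3 5 6 4 9 11) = [0, 1, 2, 5, 9, 6, 4, 7, 8, 11, 10, 3]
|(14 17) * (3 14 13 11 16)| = 6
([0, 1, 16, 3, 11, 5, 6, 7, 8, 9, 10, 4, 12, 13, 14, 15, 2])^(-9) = (2 16)(4 11)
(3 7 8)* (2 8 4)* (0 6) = [6, 1, 8, 7, 2, 5, 0, 4, 3] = (0 6)(2 8 3 7 4)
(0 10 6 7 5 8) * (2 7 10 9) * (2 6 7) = (0 9 6 10 7 5 8) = [9, 1, 2, 3, 4, 8, 10, 5, 0, 6, 7]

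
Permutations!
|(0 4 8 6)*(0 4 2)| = |(0 2)(4 8 6)| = 6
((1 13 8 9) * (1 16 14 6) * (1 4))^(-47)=((1 13 8 9 16 14 6 4))^(-47)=(1 13 8 9 16 14 6 4)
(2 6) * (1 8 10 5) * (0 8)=[8, 0, 6, 3, 4, 1, 2, 7, 10, 9, 5]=(0 8 10 5 1)(2 6)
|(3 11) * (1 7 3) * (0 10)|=4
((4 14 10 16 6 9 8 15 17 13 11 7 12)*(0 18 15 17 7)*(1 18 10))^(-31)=(0 8 10 17 16 13 6 11 9)(1 12 18 4 15 14 7)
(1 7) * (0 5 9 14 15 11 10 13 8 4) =[5, 7, 2, 3, 0, 9, 6, 1, 4, 14, 13, 10, 12, 8, 15, 11] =(0 5 9 14 15 11 10 13 8 4)(1 7)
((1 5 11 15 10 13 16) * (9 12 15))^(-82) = ((1 5 11 9 12 15 10 13 16))^(-82) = (1 16 13 10 15 12 9 11 5)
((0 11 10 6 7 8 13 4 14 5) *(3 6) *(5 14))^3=(14)(0 3 8 5 10 7 4 11 6 13)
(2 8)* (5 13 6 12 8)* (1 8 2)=(1 8)(2 5 13 6 12)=[0, 8, 5, 3, 4, 13, 12, 7, 1, 9, 10, 11, 2, 6]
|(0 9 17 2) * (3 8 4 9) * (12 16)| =14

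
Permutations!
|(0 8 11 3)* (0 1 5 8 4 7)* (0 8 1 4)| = |(1 5)(3 4 7 8 11)| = 10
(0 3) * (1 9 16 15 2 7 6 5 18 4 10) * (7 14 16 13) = (0 3)(1 9 13 7 6 5 18 4 10)(2 14 16 15) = [3, 9, 14, 0, 10, 18, 5, 6, 8, 13, 1, 11, 12, 7, 16, 2, 15, 17, 4]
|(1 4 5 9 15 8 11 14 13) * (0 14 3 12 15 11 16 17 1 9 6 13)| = |(0 14)(1 4 5 6 13 9 11 3 12 15 8 16 17)| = 26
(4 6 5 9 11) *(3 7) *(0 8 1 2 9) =(0 8 1 2 9 11 4 6 5)(3 7) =[8, 2, 9, 7, 6, 0, 5, 3, 1, 11, 10, 4]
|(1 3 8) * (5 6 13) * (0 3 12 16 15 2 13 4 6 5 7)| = 10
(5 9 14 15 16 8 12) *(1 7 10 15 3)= (1 7 10 15 16 8 12 5 9 14 3)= [0, 7, 2, 1, 4, 9, 6, 10, 12, 14, 15, 11, 5, 13, 3, 16, 8]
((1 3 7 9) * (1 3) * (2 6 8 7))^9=(2 7)(3 8)(6 9)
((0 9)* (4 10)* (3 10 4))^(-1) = (0 9)(3 10)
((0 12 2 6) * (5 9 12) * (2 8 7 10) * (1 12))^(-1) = (0 6 2 10 7 8 12 1 9 5)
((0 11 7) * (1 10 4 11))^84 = ((0 1 10 4 11 7))^84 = (11)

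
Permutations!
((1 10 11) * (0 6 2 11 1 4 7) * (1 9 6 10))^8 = ((0 10 9 6 2 11 4 7))^8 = (11)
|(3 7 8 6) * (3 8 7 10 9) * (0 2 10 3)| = |(0 2 10 9)(6 8)| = 4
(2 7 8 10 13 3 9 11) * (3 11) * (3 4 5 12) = (2 7 8 10 13 11)(3 9 4 5 12) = [0, 1, 7, 9, 5, 12, 6, 8, 10, 4, 13, 2, 3, 11]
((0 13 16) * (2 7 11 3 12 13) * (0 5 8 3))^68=(3 13 5)(8 12 16)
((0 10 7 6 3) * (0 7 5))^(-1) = ((0 10 5)(3 7 6))^(-1) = (0 5 10)(3 6 7)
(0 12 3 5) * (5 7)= (0 12 3 7 5)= [12, 1, 2, 7, 4, 0, 6, 5, 8, 9, 10, 11, 3]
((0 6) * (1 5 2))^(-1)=(0 6)(1 2 5)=((0 6)(1 5 2))^(-1)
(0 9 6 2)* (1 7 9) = [1, 7, 0, 3, 4, 5, 2, 9, 8, 6] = (0 1 7 9 6 2)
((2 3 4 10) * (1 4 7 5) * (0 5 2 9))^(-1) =(0 9 10 4 1 5)(2 7 3)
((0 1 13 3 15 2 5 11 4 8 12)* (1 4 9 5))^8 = (1 15 13 2 3)(5 9 11)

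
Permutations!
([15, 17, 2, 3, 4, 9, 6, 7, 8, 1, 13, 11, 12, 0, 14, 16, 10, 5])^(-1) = [13, 9, 2, 3, 4, 17, 6, 7, 8, 5, 16, 11, 12, 10, 14, 0, 15, 1]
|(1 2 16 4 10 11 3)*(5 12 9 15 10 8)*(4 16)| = 11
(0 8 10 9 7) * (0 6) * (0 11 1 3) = (0 8 10 9 7 6 11 1 3) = [8, 3, 2, 0, 4, 5, 11, 6, 10, 7, 9, 1]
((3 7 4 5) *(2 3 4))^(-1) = (2 7 3)(4 5)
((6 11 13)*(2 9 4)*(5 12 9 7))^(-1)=((2 7 5 12 9 4)(6 11 13))^(-1)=(2 4 9 12 5 7)(6 13 11)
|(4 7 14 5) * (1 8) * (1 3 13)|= |(1 8 3 13)(4 7 14 5)|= 4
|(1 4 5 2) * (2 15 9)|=|(1 4 5 15 9 2)|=6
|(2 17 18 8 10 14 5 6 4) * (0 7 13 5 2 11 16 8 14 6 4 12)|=|(0 7 13 5 4 11 16 8 10 6 12)(2 17 18 14)|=44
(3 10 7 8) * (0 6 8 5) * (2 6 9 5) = (0 9 5)(2 6 8 3 10 7) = [9, 1, 6, 10, 4, 0, 8, 2, 3, 5, 7]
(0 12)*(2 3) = (0 12)(2 3) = [12, 1, 3, 2, 4, 5, 6, 7, 8, 9, 10, 11, 0]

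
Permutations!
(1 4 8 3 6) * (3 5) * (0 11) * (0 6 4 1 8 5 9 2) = (0 11 6 8 9 2)(3 4 5) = [11, 1, 0, 4, 5, 3, 8, 7, 9, 2, 10, 6]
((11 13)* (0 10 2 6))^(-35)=(0 10 2 6)(11 13)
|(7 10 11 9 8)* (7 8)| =4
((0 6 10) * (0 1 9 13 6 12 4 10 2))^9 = ((0 12 4 10 1 9 13 6 2))^9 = (13)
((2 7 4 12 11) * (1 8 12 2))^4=((1 8 12 11)(2 7 4))^4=(12)(2 7 4)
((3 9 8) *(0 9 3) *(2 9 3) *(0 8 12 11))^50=(0 2 12)(3 9 11)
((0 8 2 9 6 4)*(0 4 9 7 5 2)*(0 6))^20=((0 8 6 9)(2 7 5))^20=(9)(2 5 7)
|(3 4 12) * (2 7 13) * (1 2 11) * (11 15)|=|(1 2 7 13 15 11)(3 4 12)|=6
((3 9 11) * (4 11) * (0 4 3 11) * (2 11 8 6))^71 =(0 4)(2 6 8 11)(3 9)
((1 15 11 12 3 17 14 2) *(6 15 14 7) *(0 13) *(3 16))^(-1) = ((0 13)(1 14 2)(3 17 7 6 15 11 12 16))^(-1) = (0 13)(1 2 14)(3 16 12 11 15 6 7 17)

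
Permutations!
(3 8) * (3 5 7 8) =[0, 1, 2, 3, 4, 7, 6, 8, 5] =(5 7 8)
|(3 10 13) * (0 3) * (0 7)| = |(0 3 10 13 7)| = 5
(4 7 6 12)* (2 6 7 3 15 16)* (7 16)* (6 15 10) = (2 15 7 16)(3 10 6 12 4) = [0, 1, 15, 10, 3, 5, 12, 16, 8, 9, 6, 11, 4, 13, 14, 7, 2]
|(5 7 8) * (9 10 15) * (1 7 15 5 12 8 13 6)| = 4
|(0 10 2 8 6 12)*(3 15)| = 6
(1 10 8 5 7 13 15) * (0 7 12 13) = (0 7)(1 10 8 5 12 13 15) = [7, 10, 2, 3, 4, 12, 6, 0, 5, 9, 8, 11, 13, 15, 14, 1]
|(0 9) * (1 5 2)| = |(0 9)(1 5 2)| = 6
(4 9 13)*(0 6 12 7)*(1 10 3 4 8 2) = [6, 10, 1, 4, 9, 5, 12, 0, 2, 13, 3, 11, 7, 8] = (0 6 12 7)(1 10 3 4 9 13 8 2)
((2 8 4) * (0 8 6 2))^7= ((0 8 4)(2 6))^7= (0 8 4)(2 6)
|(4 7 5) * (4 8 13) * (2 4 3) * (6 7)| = 8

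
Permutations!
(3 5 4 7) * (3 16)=(3 5 4 7 16)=[0, 1, 2, 5, 7, 4, 6, 16, 8, 9, 10, 11, 12, 13, 14, 15, 3]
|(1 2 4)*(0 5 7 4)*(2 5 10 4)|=7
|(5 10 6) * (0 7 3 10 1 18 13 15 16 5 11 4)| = 42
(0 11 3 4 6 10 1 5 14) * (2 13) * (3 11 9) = (0 9 3 4 6 10 1 5 14)(2 13) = [9, 5, 13, 4, 6, 14, 10, 7, 8, 3, 1, 11, 12, 2, 0]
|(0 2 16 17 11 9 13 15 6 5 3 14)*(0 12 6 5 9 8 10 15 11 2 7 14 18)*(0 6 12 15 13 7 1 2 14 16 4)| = 20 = |(0 1 2 4)(3 18 6 9 7 16 17 14 15 5)(8 10 13 11)|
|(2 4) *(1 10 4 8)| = 5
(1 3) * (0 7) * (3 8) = (0 7)(1 8 3) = [7, 8, 2, 1, 4, 5, 6, 0, 3]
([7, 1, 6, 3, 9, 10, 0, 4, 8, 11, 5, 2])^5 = (0 2 9 7 6 11 4)(5 10)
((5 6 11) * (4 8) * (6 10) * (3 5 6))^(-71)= ((3 5 10)(4 8)(6 11))^(-71)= (3 5 10)(4 8)(6 11)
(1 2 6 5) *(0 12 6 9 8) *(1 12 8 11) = (0 8)(1 2 9 11)(5 12 6) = [8, 2, 9, 3, 4, 12, 5, 7, 0, 11, 10, 1, 6]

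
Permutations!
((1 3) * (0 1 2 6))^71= (0 1 3 2 6)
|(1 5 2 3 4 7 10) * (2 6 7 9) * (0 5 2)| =|(0 5 6 7 10 1 2 3 4 9)| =10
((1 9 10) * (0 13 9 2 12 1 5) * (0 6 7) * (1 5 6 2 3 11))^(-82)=(0 9 6)(1 11 3)(2 5 12)(7 13 10)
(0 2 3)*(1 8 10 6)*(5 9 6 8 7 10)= [2, 7, 3, 0, 4, 9, 1, 10, 5, 6, 8]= (0 2 3)(1 7 10 8 5 9 6)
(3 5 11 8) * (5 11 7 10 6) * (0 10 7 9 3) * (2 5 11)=(0 10 6 11 8)(2 5 9 3)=[10, 1, 5, 2, 4, 9, 11, 7, 0, 3, 6, 8]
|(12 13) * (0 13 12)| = |(0 13)| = 2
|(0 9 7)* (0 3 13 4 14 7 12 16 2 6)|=30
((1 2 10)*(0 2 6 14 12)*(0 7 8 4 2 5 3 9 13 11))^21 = (0 9)(1 12 4)(2 6 7)(3 11)(5 13)(8 10 14)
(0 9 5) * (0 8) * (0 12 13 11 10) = (0 9 5 8 12 13 11 10) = [9, 1, 2, 3, 4, 8, 6, 7, 12, 5, 0, 10, 13, 11]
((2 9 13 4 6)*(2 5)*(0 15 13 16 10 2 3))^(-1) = (0 3 5 6 4 13 15)(2 10 16 9)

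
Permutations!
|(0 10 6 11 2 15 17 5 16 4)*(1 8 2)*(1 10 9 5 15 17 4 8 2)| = |(0 9 5 16 8 1 2 17 15 4)(6 11 10)| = 30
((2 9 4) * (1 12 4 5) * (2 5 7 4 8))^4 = ((1 12 8 2 9 7 4 5))^4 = (1 9)(2 5)(4 8)(7 12)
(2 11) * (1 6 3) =(1 6 3)(2 11) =[0, 6, 11, 1, 4, 5, 3, 7, 8, 9, 10, 2]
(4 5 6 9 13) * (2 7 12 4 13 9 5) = [0, 1, 7, 3, 2, 6, 5, 12, 8, 9, 10, 11, 4, 13] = (13)(2 7 12 4)(5 6)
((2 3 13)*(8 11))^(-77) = (2 3 13)(8 11) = ((2 3 13)(8 11))^(-77)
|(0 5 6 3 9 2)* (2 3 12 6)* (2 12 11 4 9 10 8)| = 11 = |(0 5 12 6 11 4 9 3 10 8 2)|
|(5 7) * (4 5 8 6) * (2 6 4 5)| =|(2 6 5 7 8 4)| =6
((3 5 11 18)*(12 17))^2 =(3 11)(5 18)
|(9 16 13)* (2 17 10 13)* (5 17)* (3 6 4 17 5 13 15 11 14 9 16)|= |(2 13 16)(3 6 4 17 10 15 11 14 9)|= 9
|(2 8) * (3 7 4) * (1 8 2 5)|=|(1 8 5)(3 7 4)|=3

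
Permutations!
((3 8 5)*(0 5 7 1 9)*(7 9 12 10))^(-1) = (0 9 8 3 5)(1 7 10 12)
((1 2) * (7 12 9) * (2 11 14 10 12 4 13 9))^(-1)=(1 2 12 10 14 11)(4 7 9 13)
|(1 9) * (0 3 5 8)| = |(0 3 5 8)(1 9)| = 4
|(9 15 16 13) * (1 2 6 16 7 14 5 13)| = |(1 2 6 16)(5 13 9 15 7 14)| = 12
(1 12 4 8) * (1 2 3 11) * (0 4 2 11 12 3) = (0 4 8 11 1 3 12 2) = [4, 3, 0, 12, 8, 5, 6, 7, 11, 9, 10, 1, 2]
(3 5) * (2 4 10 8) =[0, 1, 4, 5, 10, 3, 6, 7, 2, 9, 8] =(2 4 10 8)(3 5)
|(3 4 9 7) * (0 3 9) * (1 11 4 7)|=7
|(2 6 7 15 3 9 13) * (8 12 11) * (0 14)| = |(0 14)(2 6 7 15 3 9 13)(8 12 11)| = 42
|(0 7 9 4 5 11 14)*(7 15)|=|(0 15 7 9 4 5 11 14)|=8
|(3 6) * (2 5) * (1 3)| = 6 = |(1 3 6)(2 5)|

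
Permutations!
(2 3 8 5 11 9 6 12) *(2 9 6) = (2 3 8 5 11 6 12 9) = [0, 1, 3, 8, 4, 11, 12, 7, 5, 2, 10, 6, 9]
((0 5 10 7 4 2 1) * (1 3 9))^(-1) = (0 1 9 3 2 4 7 10 5)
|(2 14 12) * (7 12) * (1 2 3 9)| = 7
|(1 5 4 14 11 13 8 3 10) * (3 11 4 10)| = 6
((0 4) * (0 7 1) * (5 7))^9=(0 1 7 5 4)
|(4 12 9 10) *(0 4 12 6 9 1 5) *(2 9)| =9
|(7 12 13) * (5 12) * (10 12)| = 5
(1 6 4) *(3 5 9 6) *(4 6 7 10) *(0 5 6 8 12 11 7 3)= (0 5 9 3 6 8 12 11 7 10 4 1)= [5, 0, 2, 6, 1, 9, 8, 10, 12, 3, 4, 7, 11]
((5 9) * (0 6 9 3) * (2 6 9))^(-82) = (0 5)(3 9)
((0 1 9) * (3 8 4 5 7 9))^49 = (0 1 3 8 4 5 7 9)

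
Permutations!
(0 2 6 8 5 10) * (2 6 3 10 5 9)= [6, 1, 3, 10, 4, 5, 8, 7, 9, 2, 0]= (0 6 8 9 2 3 10)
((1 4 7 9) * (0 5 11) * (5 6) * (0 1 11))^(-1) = ((0 6 5)(1 4 7 9 11))^(-1) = (0 5 6)(1 11 9 7 4)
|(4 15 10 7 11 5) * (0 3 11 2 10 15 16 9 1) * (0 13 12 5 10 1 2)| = |(0 3 11 10 7)(1 13 12 5 4 16 9 2)| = 40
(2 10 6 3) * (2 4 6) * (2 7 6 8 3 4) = [0, 1, 10, 2, 8, 5, 4, 6, 3, 9, 7] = (2 10 7 6 4 8 3)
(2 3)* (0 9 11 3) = (0 9 11 3 2) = [9, 1, 0, 2, 4, 5, 6, 7, 8, 11, 10, 3]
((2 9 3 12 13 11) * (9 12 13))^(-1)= (2 11 13 3 9 12)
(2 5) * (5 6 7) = (2 6 7 5) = [0, 1, 6, 3, 4, 2, 7, 5]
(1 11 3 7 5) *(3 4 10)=(1 11 4 10 3 7 5)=[0, 11, 2, 7, 10, 1, 6, 5, 8, 9, 3, 4]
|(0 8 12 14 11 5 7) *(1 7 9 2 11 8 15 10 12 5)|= 12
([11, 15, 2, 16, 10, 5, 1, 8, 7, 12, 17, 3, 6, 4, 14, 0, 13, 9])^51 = [15, 6, 2, 11, 13, 5, 12, 8, 7, 17, 4, 0, 9, 16, 14, 1, 3, 10]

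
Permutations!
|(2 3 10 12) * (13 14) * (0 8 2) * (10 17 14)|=|(0 8 2 3 17 14 13 10 12)|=9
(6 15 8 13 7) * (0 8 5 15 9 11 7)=(0 8 13)(5 15)(6 9 11 7)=[8, 1, 2, 3, 4, 15, 9, 6, 13, 11, 10, 7, 12, 0, 14, 5]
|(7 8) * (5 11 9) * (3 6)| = |(3 6)(5 11 9)(7 8)| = 6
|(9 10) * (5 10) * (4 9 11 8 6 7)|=|(4 9 5 10 11 8 6 7)|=8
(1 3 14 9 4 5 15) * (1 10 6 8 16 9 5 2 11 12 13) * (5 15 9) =(1 3 14 15 10 6 8 16 5 9 4 2 11 12 13) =[0, 3, 11, 14, 2, 9, 8, 7, 16, 4, 6, 12, 13, 1, 15, 10, 5]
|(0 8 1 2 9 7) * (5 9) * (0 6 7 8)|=10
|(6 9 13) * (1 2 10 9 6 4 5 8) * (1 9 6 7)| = 5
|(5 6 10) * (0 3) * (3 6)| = |(0 6 10 5 3)| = 5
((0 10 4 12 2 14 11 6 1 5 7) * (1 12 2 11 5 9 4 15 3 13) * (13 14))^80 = ((0 10 15 3 14 5 7)(1 9 4 2 13)(6 12 11))^80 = (0 3 7 15 5 10 14)(6 11 12)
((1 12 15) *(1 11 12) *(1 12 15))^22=(15)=((1 12)(11 15))^22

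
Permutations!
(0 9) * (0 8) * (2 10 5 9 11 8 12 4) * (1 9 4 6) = [11, 9, 10, 3, 2, 4, 1, 7, 0, 12, 5, 8, 6] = (0 11 8)(1 9 12 6)(2 10 5 4)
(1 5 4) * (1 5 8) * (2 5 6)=(1 8)(2 5 4 6)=[0, 8, 5, 3, 6, 4, 2, 7, 1]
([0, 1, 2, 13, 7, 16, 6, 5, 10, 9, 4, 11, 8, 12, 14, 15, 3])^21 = [0, 1, 2, 8, 16, 13, 6, 3, 7, 9, 5, 11, 4, 10, 14, 15, 12]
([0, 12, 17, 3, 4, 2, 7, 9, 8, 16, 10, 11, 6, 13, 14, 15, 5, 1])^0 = (17)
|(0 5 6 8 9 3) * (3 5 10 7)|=4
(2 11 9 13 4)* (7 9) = (2 11 7 9 13 4) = [0, 1, 11, 3, 2, 5, 6, 9, 8, 13, 10, 7, 12, 4]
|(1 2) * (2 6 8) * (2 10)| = |(1 6 8 10 2)| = 5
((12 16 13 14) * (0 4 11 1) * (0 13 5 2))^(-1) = ((0 4 11 1 13 14 12 16 5 2))^(-1) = (0 2 5 16 12 14 13 1 11 4)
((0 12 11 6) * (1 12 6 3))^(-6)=((0 6)(1 12 11 3))^(-6)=(1 11)(3 12)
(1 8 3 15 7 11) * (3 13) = (1 8 13 3 15 7 11) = [0, 8, 2, 15, 4, 5, 6, 11, 13, 9, 10, 1, 12, 3, 14, 7]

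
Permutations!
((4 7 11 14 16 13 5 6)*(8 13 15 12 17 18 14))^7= ((4 7 11 8 13 5 6)(12 17 18 14 16 15))^7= (12 17 18 14 16 15)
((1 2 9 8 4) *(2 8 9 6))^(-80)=((9)(1 8 4)(2 6))^(-80)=(9)(1 8 4)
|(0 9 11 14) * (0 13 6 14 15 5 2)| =6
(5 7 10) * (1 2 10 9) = (1 2 10 5 7 9) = [0, 2, 10, 3, 4, 7, 6, 9, 8, 1, 5]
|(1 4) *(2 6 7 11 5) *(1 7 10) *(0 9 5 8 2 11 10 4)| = 11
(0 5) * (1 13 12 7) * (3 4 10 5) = [3, 13, 2, 4, 10, 0, 6, 1, 8, 9, 5, 11, 7, 12] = (0 3 4 10 5)(1 13 12 7)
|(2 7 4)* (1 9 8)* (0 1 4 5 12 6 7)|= |(0 1 9 8 4 2)(5 12 6 7)|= 12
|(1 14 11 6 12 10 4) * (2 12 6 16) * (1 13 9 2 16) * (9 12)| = 12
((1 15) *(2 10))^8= (15)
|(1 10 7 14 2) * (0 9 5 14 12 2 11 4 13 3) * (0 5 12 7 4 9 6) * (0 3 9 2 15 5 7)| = 44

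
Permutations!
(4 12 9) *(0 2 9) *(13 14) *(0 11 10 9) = (0 2)(4 12 11 10 9)(13 14) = [2, 1, 0, 3, 12, 5, 6, 7, 8, 4, 9, 10, 11, 14, 13]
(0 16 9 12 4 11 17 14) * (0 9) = (0 16)(4 11 17 14 9 12) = [16, 1, 2, 3, 11, 5, 6, 7, 8, 12, 10, 17, 4, 13, 9, 15, 0, 14]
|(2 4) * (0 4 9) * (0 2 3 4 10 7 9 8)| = |(0 10 7 9 2 8)(3 4)| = 6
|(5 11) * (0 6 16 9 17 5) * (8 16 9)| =6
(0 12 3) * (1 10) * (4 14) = [12, 10, 2, 0, 14, 5, 6, 7, 8, 9, 1, 11, 3, 13, 4] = (0 12 3)(1 10)(4 14)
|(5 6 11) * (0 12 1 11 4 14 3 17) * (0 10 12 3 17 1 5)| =|(0 3 1 11)(4 14 17 10 12 5 6)| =28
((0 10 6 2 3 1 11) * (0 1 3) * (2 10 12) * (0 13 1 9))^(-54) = ((0 12 2 13 1 11 9)(6 10))^(-54) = (0 2 1 9 12 13 11)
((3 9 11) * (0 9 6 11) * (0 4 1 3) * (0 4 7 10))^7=(0 10 7 9)(1 6 4 3 11)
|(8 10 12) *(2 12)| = 4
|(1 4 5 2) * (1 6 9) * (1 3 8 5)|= |(1 4)(2 6 9 3 8 5)|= 6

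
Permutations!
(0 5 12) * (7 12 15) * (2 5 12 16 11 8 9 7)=[12, 1, 5, 3, 4, 15, 6, 16, 9, 7, 10, 8, 0, 13, 14, 2, 11]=(0 12)(2 5 15)(7 16 11 8 9)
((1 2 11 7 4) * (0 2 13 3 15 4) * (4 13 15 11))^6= ((0 2 4 1 15 13 3 11 7))^6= (0 3 1)(2 11 15)(4 7 13)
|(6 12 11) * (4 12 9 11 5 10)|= 12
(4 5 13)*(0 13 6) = (0 13 4 5 6) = [13, 1, 2, 3, 5, 6, 0, 7, 8, 9, 10, 11, 12, 4]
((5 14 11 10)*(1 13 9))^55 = (1 13 9)(5 10 11 14)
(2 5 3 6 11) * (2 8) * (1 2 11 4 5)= [0, 2, 1, 6, 5, 3, 4, 7, 11, 9, 10, 8]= (1 2)(3 6 4 5)(8 11)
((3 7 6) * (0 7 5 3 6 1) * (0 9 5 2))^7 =(9)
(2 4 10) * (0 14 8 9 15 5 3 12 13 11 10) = [14, 1, 4, 12, 0, 3, 6, 7, 9, 15, 2, 10, 13, 11, 8, 5] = (0 14 8 9 15 5 3 12 13 11 10 2 4)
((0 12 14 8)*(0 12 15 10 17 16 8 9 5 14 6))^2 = (0 10 16 12)(5 9 14)(6 15 17 8)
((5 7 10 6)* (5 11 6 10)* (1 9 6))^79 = (1 11 6 9)(5 7) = ((1 9 6 11)(5 7))^79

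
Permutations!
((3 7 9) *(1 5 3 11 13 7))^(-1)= ((1 5 3)(7 9 11 13))^(-1)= (1 3 5)(7 13 11 9)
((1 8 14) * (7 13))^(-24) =(14)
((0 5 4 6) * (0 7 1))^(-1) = ((0 5 4 6 7 1))^(-1) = (0 1 7 6 4 5)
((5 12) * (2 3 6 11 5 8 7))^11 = (2 11 8 3 5 7 6 12)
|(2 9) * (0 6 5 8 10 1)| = 6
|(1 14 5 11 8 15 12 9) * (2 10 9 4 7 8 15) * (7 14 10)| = |(1 10 9)(2 7 8)(4 14 5 11 15 12)| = 6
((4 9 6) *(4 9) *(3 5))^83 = (3 5)(6 9) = ((3 5)(6 9))^83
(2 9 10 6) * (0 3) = (0 3)(2 9 10 6) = [3, 1, 9, 0, 4, 5, 2, 7, 8, 10, 6]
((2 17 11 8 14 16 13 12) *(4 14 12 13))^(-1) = (2 12 8 11 17)(4 16 14)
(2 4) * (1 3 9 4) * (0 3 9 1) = (0 3 1 9 4 2) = [3, 9, 0, 1, 2, 5, 6, 7, 8, 4]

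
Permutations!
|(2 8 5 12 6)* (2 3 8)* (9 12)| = |(3 8 5 9 12 6)| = 6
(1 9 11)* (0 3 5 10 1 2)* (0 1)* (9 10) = (0 3 5 9 11 2 1 10) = [3, 10, 1, 5, 4, 9, 6, 7, 8, 11, 0, 2]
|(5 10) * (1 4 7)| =6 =|(1 4 7)(5 10)|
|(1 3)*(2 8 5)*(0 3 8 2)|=5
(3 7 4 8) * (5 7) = [0, 1, 2, 5, 8, 7, 6, 4, 3] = (3 5 7 4 8)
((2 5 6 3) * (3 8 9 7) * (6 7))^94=((2 5 7 3)(6 8 9))^94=(2 7)(3 5)(6 8 9)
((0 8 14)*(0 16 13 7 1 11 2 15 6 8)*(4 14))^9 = (1 13 14 8 15 11 7 16 4 6 2)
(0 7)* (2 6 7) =(0 2 6 7) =[2, 1, 6, 3, 4, 5, 7, 0]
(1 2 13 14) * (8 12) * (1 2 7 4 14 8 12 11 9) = (1 7 4 14 2 13 8 11 9) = [0, 7, 13, 3, 14, 5, 6, 4, 11, 1, 10, 9, 12, 8, 2]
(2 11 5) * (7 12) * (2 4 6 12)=(2 11 5 4 6 12 7)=[0, 1, 11, 3, 6, 4, 12, 2, 8, 9, 10, 5, 7]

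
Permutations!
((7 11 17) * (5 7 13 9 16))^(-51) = (5 9 17 7 16 13 11)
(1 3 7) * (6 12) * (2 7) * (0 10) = (0 10)(1 3 2 7)(6 12) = [10, 3, 7, 2, 4, 5, 12, 1, 8, 9, 0, 11, 6]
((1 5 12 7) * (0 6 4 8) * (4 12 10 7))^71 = (0 6 12 4 8)(1 7 10 5)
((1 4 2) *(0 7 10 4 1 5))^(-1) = (0 5 2 4 10 7) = ((0 7 10 4 2 5))^(-1)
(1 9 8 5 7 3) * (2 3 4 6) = [0, 9, 3, 1, 6, 7, 2, 4, 5, 8] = (1 9 8 5 7 4 6 2 3)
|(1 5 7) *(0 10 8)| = 3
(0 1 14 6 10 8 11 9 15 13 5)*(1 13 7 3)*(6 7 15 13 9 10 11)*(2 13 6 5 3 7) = [9, 14, 13, 1, 4, 0, 11, 7, 5, 6, 8, 10, 12, 3, 2, 15] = (15)(0 9 6 11 10 8 5)(1 14 2 13 3)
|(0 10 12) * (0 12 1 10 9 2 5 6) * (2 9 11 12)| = |(0 11 12 2 5 6)(1 10)| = 6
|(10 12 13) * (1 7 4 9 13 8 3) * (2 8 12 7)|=20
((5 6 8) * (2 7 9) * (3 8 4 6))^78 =(9)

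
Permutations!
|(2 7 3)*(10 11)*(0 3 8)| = |(0 3 2 7 8)(10 11)| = 10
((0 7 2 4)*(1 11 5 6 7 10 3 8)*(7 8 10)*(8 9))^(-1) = (0 4 2 7)(1 8 9 6 5 11)(3 10)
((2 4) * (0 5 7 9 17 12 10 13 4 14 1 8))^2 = (0 7 17 10 4 14 8 5 9 12 13 2 1)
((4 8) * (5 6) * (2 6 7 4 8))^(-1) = ((8)(2 6 5 7 4))^(-1) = (8)(2 4 7 5 6)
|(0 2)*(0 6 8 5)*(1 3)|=10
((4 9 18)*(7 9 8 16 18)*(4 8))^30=((7 9)(8 16 18))^30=(18)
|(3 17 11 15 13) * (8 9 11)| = |(3 17 8 9 11 15 13)| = 7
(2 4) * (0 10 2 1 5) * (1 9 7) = (0 10 2 4 9 7 1 5) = [10, 5, 4, 3, 9, 0, 6, 1, 8, 7, 2]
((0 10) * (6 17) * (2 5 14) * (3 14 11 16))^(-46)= (17)(2 11 3)(5 16 14)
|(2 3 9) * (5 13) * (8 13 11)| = |(2 3 9)(5 11 8 13)| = 12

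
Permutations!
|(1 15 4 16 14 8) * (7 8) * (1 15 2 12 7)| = |(1 2 12 7 8 15 4 16 14)| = 9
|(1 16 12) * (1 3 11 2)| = |(1 16 12 3 11 2)| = 6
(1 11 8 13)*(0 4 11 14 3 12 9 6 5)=(0 4 11 8 13 1 14 3 12 9 6 5)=[4, 14, 2, 12, 11, 0, 5, 7, 13, 6, 10, 8, 9, 1, 3]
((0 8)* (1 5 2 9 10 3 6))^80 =(1 9 6 2 3 5 10)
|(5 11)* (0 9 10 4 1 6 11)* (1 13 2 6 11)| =|(0 9 10 4 13 2 6 1 11 5)| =10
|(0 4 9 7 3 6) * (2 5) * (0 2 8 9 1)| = 21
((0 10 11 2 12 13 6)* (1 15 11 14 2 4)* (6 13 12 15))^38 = (0 14 15 4 6 10 2 11 1)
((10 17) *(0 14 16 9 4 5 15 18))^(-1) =((0 14 16 9 4 5 15 18)(10 17))^(-1) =(0 18 15 5 4 9 16 14)(10 17)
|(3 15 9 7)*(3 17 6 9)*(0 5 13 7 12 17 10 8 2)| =|(0 5 13 7 10 8 2)(3 15)(6 9 12 17)| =28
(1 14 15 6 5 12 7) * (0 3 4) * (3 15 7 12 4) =(0 15 6 5 4)(1 14 7) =[15, 14, 2, 3, 0, 4, 5, 1, 8, 9, 10, 11, 12, 13, 7, 6]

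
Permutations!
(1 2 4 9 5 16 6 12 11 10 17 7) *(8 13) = [0, 2, 4, 3, 9, 16, 12, 1, 13, 5, 17, 10, 11, 8, 14, 15, 6, 7] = (1 2 4 9 5 16 6 12 11 10 17 7)(8 13)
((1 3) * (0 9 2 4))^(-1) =(0 4 2 9)(1 3)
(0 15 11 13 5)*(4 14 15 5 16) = (0 5)(4 14 15 11 13 16) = [5, 1, 2, 3, 14, 0, 6, 7, 8, 9, 10, 13, 12, 16, 15, 11, 4]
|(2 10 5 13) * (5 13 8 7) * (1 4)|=|(1 4)(2 10 13)(5 8 7)|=6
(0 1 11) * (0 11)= (11)(0 1)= [1, 0, 2, 3, 4, 5, 6, 7, 8, 9, 10, 11]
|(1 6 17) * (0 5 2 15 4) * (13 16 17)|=|(0 5 2 15 4)(1 6 13 16 17)|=5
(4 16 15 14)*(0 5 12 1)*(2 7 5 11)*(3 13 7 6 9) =[11, 0, 6, 13, 16, 12, 9, 5, 8, 3, 10, 2, 1, 7, 4, 14, 15] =(0 11 2 6 9 3 13 7 5 12 1)(4 16 15 14)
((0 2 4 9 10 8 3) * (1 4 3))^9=((0 2 3)(1 4 9 10 8))^9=(1 8 10 9 4)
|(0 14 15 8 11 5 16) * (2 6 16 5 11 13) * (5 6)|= |(0 14 15 8 13 2 5 6 16)|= 9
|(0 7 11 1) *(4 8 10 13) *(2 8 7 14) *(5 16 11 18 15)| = 14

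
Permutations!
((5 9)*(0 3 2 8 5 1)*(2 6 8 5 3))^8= (0 9 2 1 5)(3 8 6)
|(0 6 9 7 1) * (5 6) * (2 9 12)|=|(0 5 6 12 2 9 7 1)|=8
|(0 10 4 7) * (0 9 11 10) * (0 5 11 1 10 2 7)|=9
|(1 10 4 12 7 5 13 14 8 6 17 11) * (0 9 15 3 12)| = |(0 9 15 3 12 7 5 13 14 8 6 17 11 1 10 4)| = 16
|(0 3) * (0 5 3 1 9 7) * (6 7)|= |(0 1 9 6 7)(3 5)|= 10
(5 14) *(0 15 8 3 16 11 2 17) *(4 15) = (0 4 15 8 3 16 11 2 17)(5 14) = [4, 1, 17, 16, 15, 14, 6, 7, 3, 9, 10, 2, 12, 13, 5, 8, 11, 0]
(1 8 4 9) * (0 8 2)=(0 8 4 9 1 2)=[8, 2, 0, 3, 9, 5, 6, 7, 4, 1]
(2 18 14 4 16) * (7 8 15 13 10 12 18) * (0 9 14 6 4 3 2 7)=[9, 1, 0, 2, 16, 5, 4, 8, 15, 14, 12, 11, 18, 10, 3, 13, 7, 17, 6]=(0 9 14 3 2)(4 16 7 8 15 13 10 12 18 6)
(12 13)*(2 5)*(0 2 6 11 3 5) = (0 2)(3 5 6 11)(12 13) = [2, 1, 0, 5, 4, 6, 11, 7, 8, 9, 10, 3, 13, 12]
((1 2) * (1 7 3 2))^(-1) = (2 3 7)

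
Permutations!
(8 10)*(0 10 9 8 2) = (0 10 2)(8 9) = [10, 1, 0, 3, 4, 5, 6, 7, 9, 8, 2]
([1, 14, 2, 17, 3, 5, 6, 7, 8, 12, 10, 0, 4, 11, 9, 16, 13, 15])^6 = (0 3)(1 17)(4 11)(9 16)(12 13)(14 15)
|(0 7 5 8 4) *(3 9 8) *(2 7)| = 8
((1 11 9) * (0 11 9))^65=(0 11)(1 9)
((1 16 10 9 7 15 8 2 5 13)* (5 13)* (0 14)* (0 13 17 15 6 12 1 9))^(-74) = ((0 14 13 9 7 6 12 1 16 10)(2 17 15 8))^(-74) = (0 12 13 16 7)(1 9 10 6 14)(2 15)(8 17)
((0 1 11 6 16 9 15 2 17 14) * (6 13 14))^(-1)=(0 14 13 11 1)(2 15 9 16 6 17)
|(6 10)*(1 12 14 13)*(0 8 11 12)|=14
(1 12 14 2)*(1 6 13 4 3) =(1 12 14 2 6 13 4 3) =[0, 12, 6, 1, 3, 5, 13, 7, 8, 9, 10, 11, 14, 4, 2]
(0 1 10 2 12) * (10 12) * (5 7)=[1, 12, 10, 3, 4, 7, 6, 5, 8, 9, 2, 11, 0]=(0 1 12)(2 10)(5 7)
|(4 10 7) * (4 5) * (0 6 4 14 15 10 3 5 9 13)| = 11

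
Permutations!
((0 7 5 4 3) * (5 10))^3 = ((0 7 10 5 4 3))^3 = (0 5)(3 10)(4 7)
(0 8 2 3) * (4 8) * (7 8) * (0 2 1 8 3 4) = (1 8)(2 4 7 3) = [0, 8, 4, 2, 7, 5, 6, 3, 1]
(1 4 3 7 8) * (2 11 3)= (1 4 2 11 3 7 8)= [0, 4, 11, 7, 2, 5, 6, 8, 1, 9, 10, 3]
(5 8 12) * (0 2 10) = (0 2 10)(5 8 12) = [2, 1, 10, 3, 4, 8, 6, 7, 12, 9, 0, 11, 5]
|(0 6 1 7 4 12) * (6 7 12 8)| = 7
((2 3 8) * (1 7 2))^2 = ((1 7 2 3 8))^2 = (1 2 8 7 3)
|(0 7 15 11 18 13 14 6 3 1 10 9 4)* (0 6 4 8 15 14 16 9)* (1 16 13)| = |(0 7 14 4 6 3 16 9 8 15 11 18 1 10)| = 14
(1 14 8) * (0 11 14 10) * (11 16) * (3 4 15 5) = (0 16 11 14 8 1 10)(3 4 15 5) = [16, 10, 2, 4, 15, 3, 6, 7, 1, 9, 0, 14, 12, 13, 8, 5, 11]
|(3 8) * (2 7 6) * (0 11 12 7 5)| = 14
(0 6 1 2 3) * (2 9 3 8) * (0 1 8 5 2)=[6, 9, 5, 1, 4, 2, 8, 7, 0, 3]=(0 6 8)(1 9 3)(2 5)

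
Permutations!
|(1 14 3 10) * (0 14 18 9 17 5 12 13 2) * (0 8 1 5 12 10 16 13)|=12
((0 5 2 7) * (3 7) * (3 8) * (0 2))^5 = (0 5)(2 8 3 7)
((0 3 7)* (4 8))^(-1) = ((0 3 7)(4 8))^(-1) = (0 7 3)(4 8)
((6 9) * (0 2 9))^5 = (0 2 9 6)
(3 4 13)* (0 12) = (0 12)(3 4 13) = [12, 1, 2, 4, 13, 5, 6, 7, 8, 9, 10, 11, 0, 3]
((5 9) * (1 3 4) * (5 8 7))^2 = (1 4 3)(5 8)(7 9)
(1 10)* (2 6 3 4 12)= (1 10)(2 6 3 4 12)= [0, 10, 6, 4, 12, 5, 3, 7, 8, 9, 1, 11, 2]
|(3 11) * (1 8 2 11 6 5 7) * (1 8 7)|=8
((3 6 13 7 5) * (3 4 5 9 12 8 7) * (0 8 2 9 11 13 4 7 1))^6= (3 13 11 7 5 4 6)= ((0 8 1)(2 9 12)(3 6 4 5 7 11 13))^6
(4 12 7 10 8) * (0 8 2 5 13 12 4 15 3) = (0 8 15 3)(2 5 13 12 7 10) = [8, 1, 5, 0, 4, 13, 6, 10, 15, 9, 2, 11, 7, 12, 14, 3]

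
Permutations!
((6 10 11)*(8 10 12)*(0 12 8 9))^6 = ((0 12 9)(6 8 10 11))^6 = (12)(6 10)(8 11)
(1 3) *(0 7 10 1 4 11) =(0 7 10 1 3 4 11) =[7, 3, 2, 4, 11, 5, 6, 10, 8, 9, 1, 0]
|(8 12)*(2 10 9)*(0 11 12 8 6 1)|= 15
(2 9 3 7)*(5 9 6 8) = [0, 1, 6, 7, 4, 9, 8, 2, 5, 3] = (2 6 8 5 9 3 7)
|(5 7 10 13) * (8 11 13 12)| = |(5 7 10 12 8 11 13)| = 7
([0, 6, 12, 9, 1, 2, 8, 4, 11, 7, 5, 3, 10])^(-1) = [0, 4, 5, 11, 7, 10, 1, 9, 6, 3, 12, 8, 2]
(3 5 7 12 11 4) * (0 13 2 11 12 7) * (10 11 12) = (0 13 2 12 10 11 4 3 5) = [13, 1, 12, 5, 3, 0, 6, 7, 8, 9, 11, 4, 10, 2]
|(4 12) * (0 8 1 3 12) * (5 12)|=|(0 8 1 3 5 12 4)|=7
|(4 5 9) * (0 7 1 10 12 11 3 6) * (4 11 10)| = 18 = |(0 7 1 4 5 9 11 3 6)(10 12)|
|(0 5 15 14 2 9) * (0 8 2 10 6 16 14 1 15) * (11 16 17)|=|(0 5)(1 15)(2 9 8)(6 17 11 16 14 10)|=6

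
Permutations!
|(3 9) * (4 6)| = |(3 9)(4 6)| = 2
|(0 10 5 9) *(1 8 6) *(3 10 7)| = |(0 7 3 10 5 9)(1 8 6)| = 6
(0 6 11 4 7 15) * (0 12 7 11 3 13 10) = [6, 1, 2, 13, 11, 5, 3, 15, 8, 9, 0, 4, 7, 10, 14, 12] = (0 6 3 13 10)(4 11)(7 15 12)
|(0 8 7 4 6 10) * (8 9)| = |(0 9 8 7 4 6 10)| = 7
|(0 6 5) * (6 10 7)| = 5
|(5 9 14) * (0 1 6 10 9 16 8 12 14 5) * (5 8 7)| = 24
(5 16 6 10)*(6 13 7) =(5 16 13 7 6 10) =[0, 1, 2, 3, 4, 16, 10, 6, 8, 9, 5, 11, 12, 7, 14, 15, 13]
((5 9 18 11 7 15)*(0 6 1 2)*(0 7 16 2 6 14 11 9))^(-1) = ((0 14 11 16 2 7 15 5)(1 6)(9 18))^(-1) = (0 5 15 7 2 16 11 14)(1 6)(9 18)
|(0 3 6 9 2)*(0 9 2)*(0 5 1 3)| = |(1 3 6 2 9 5)| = 6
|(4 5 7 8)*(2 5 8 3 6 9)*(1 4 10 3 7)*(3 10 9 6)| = |(10)(1 4 8 9 2 5)| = 6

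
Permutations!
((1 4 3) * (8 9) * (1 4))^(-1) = (3 4)(8 9)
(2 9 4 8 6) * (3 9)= (2 3 9 4 8 6)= [0, 1, 3, 9, 8, 5, 2, 7, 6, 4]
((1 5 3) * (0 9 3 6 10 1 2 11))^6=((0 9 3 2 11)(1 5 6 10))^6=(0 9 3 2 11)(1 6)(5 10)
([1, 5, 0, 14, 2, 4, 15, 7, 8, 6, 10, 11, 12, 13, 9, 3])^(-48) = (0 5 2 1 4)(3 9 15 14 6)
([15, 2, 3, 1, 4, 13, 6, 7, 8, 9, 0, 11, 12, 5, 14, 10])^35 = (0 10 15)(1 3 2)(5 13)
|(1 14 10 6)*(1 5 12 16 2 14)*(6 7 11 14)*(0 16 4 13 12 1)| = |(0 16 2 6 5 1)(4 13 12)(7 11 14 10)| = 12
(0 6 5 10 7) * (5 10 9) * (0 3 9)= [6, 1, 2, 9, 4, 0, 10, 3, 8, 5, 7]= (0 6 10 7 3 9 5)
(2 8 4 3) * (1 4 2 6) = (1 4 3 6)(2 8) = [0, 4, 8, 6, 3, 5, 1, 7, 2]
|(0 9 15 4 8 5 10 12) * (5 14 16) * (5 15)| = |(0 9 5 10 12)(4 8 14 16 15)| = 5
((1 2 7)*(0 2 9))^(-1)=((0 2 7 1 9))^(-1)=(0 9 1 7 2)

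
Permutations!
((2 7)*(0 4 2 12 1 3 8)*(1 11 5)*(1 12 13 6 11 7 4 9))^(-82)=((0 9 1 3 8)(2 4)(5 12 7 13 6 11))^(-82)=(0 3 9 8 1)(5 7 6)(11 12 13)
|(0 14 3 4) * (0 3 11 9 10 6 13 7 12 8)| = |(0 14 11 9 10 6 13 7 12 8)(3 4)| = 10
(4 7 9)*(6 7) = (4 6 7 9) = [0, 1, 2, 3, 6, 5, 7, 9, 8, 4]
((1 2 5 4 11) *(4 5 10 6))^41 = (1 11 4 6 10 2)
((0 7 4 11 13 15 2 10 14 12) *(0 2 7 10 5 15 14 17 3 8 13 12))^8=(0 10 17 3 8 13 14)(2 5 15 7 4 11 12)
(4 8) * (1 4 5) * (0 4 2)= (0 4 8 5 1 2)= [4, 2, 0, 3, 8, 1, 6, 7, 5]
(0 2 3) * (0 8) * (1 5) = [2, 5, 3, 8, 4, 1, 6, 7, 0] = (0 2 3 8)(1 5)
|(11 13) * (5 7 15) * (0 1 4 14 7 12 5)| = 6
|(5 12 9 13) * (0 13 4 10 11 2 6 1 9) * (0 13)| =|(1 9 4 10 11 2 6)(5 12 13)| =21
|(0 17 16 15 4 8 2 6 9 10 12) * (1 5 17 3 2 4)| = |(0 3 2 6 9 10 12)(1 5 17 16 15)(4 8)| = 70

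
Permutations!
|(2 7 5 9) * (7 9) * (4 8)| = 2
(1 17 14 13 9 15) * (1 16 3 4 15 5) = (1 17 14 13 9 5)(3 4 15 16) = [0, 17, 2, 4, 15, 1, 6, 7, 8, 5, 10, 11, 12, 9, 13, 16, 3, 14]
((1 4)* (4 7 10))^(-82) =(1 10)(4 7)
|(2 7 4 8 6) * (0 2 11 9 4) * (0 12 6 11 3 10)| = 28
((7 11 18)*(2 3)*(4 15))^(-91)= ((2 3)(4 15)(7 11 18))^(-91)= (2 3)(4 15)(7 18 11)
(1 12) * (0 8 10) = (0 8 10)(1 12) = [8, 12, 2, 3, 4, 5, 6, 7, 10, 9, 0, 11, 1]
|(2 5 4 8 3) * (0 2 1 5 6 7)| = 20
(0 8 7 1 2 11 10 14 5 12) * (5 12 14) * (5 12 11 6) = (0 8 7 1 2 6 5 14 11 10 12) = [8, 2, 6, 3, 4, 14, 5, 1, 7, 9, 12, 10, 0, 13, 11]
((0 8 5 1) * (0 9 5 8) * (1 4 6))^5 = ((1 9 5 4 6))^5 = (9)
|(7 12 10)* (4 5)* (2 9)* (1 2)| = 6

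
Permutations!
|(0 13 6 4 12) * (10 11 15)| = 15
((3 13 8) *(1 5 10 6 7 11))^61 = (1 5 10 6 7 11)(3 13 8)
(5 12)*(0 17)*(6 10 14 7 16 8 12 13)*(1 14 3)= (0 17)(1 14 7 16 8 12 5 13 6 10 3)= [17, 14, 2, 1, 4, 13, 10, 16, 12, 9, 3, 11, 5, 6, 7, 15, 8, 0]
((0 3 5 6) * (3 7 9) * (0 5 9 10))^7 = (0 7 10)(3 9)(5 6)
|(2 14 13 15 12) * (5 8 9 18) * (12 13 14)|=|(2 12)(5 8 9 18)(13 15)|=4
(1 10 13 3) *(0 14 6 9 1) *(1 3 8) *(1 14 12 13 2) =[12, 10, 1, 0, 4, 5, 9, 7, 14, 3, 2, 11, 13, 8, 6] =(0 12 13 8 14 6 9 3)(1 10 2)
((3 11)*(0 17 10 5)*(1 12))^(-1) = (0 5 10 17)(1 12)(3 11) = ((0 17 10 5)(1 12)(3 11))^(-1)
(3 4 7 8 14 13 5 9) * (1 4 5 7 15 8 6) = (1 4 15 8 14 13 7 6)(3 5 9) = [0, 4, 2, 5, 15, 9, 1, 6, 14, 3, 10, 11, 12, 7, 13, 8]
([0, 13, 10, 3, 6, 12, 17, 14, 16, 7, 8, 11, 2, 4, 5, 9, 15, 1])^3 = [0, 6, 16, 3, 1, 10, 13, 12, 9, 5, 15, 11, 8, 17, 2, 14, 7, 4]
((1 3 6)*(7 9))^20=((1 3 6)(7 9))^20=(9)(1 6 3)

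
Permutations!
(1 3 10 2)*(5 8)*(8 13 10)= [0, 3, 1, 8, 4, 13, 6, 7, 5, 9, 2, 11, 12, 10]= (1 3 8 5 13 10 2)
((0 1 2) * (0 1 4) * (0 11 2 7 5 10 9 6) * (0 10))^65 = ((0 4 11 2 1 7 5)(6 10 9))^65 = (0 11 1 5 4 2 7)(6 9 10)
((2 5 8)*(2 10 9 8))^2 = ((2 5)(8 10 9))^2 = (8 9 10)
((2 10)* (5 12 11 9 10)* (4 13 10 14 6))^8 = (2 13 6 9 12)(4 14 11 5 10)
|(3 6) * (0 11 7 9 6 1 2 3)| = |(0 11 7 9 6)(1 2 3)| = 15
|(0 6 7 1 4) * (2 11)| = |(0 6 7 1 4)(2 11)| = 10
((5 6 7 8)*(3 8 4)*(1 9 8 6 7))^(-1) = (1 6 3 4 7 5 8 9)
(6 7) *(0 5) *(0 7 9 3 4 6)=(0 5 7)(3 4 6 9)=[5, 1, 2, 4, 6, 7, 9, 0, 8, 3]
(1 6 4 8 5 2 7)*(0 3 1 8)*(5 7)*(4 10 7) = [3, 6, 5, 1, 0, 2, 10, 8, 4, 9, 7] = (0 3 1 6 10 7 8 4)(2 5)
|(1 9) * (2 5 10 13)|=4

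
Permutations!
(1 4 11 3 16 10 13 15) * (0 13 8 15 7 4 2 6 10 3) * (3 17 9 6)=(0 13 7 4 11)(1 2 3 16 17 9 6 10 8 15)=[13, 2, 3, 16, 11, 5, 10, 4, 15, 6, 8, 0, 12, 7, 14, 1, 17, 9]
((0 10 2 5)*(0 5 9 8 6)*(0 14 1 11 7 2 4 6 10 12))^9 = ((0 12)(1 11 7 2 9 8 10 4 6 14))^9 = (0 12)(1 14 6 4 10 8 9 2 7 11)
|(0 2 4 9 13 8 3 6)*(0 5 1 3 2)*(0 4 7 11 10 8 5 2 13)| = |(0 4 9)(1 3 6 2 7 11 10 8 13 5)| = 30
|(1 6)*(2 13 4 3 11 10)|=6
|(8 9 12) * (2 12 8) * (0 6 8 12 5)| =7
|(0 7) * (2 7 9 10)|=5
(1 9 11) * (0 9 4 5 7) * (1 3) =(0 9 11 3 1 4 5 7) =[9, 4, 2, 1, 5, 7, 6, 0, 8, 11, 10, 3]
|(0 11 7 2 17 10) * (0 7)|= 4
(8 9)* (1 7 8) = [0, 7, 2, 3, 4, 5, 6, 8, 9, 1] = (1 7 8 9)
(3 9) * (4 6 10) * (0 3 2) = (0 3 9 2)(4 6 10) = [3, 1, 0, 9, 6, 5, 10, 7, 8, 2, 4]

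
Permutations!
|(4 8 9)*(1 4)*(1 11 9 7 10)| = 10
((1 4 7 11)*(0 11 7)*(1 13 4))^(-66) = (0 13)(4 11)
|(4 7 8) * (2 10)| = 6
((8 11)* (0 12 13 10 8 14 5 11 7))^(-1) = ((0 12 13 10 8 7)(5 11 14))^(-1) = (0 7 8 10 13 12)(5 14 11)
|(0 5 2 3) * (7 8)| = |(0 5 2 3)(7 8)| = 4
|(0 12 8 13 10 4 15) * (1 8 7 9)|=|(0 12 7 9 1 8 13 10 4 15)|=10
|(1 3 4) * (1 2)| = |(1 3 4 2)| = 4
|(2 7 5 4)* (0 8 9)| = |(0 8 9)(2 7 5 4)| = 12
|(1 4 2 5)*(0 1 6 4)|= |(0 1)(2 5 6 4)|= 4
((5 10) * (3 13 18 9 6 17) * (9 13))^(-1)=(3 17 6 9)(5 10)(13 18)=((3 9 6 17)(5 10)(13 18))^(-1)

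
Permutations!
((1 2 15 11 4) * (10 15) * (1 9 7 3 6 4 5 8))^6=(1 8 5 11 15 10 2)(3 6 4 9 7)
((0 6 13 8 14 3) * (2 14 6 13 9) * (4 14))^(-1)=((0 13 8 6 9 2 4 14 3))^(-1)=(0 3 14 4 2 9 6 8 13)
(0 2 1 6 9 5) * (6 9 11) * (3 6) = (0 2 1 9 5)(3 6 11) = [2, 9, 1, 6, 4, 0, 11, 7, 8, 5, 10, 3]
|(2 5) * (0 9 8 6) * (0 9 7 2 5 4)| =12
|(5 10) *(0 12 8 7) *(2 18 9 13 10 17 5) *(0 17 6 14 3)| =45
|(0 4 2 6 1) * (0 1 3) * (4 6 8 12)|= |(0 6 3)(2 8 12 4)|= 12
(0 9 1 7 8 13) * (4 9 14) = (0 14 4 9 1 7 8 13) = [14, 7, 2, 3, 9, 5, 6, 8, 13, 1, 10, 11, 12, 0, 4]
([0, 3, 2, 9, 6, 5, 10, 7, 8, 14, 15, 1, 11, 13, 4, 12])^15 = [0, 6, 2, 10, 11, 5, 1, 7, 8, 15, 3, 4, 14, 13, 12, 9]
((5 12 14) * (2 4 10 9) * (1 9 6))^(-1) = ((1 9 2 4 10 6)(5 12 14))^(-1) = (1 6 10 4 2 9)(5 14 12)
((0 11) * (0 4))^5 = (0 4 11)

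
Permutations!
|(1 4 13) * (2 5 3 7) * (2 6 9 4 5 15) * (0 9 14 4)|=|(0 9)(1 5 3 7 6 14 4 13)(2 15)|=8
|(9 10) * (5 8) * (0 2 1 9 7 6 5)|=9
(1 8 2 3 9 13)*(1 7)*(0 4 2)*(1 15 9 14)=[4, 8, 3, 14, 2, 5, 6, 15, 0, 13, 10, 11, 12, 7, 1, 9]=(0 4 2 3 14 1 8)(7 15 9 13)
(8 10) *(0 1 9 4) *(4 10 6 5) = (0 1 9 10 8 6 5 4) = [1, 9, 2, 3, 0, 4, 5, 7, 6, 10, 8]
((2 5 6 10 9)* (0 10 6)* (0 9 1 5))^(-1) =((0 10 1 5 9 2))^(-1) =(0 2 9 5 1 10)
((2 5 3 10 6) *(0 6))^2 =(0 2 3)(5 10 6)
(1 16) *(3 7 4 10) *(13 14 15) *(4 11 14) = [0, 16, 2, 7, 10, 5, 6, 11, 8, 9, 3, 14, 12, 4, 15, 13, 1] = (1 16)(3 7 11 14 15 13 4 10)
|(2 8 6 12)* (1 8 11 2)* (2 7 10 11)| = 12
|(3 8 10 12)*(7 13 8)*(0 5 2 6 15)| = 30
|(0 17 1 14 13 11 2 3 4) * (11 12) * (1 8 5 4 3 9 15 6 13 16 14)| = 70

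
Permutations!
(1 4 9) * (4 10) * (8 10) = (1 8 10 4 9) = [0, 8, 2, 3, 9, 5, 6, 7, 10, 1, 4]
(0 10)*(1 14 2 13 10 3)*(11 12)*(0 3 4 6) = [4, 14, 13, 1, 6, 5, 0, 7, 8, 9, 3, 12, 11, 10, 2] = (0 4 6)(1 14 2 13 10 3)(11 12)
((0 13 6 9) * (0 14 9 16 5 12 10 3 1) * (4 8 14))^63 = (16)(4 9 14 8)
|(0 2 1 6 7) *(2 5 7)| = 3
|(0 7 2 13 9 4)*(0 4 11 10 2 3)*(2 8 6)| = |(0 7 3)(2 13 9 11 10 8 6)| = 21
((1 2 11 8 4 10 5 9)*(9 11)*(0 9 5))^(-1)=(0 10 4 8 11 5 2 1 9)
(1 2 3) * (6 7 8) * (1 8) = (1 2 3 8 6 7) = [0, 2, 3, 8, 4, 5, 7, 1, 6]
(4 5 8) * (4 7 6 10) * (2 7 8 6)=(2 7)(4 5 6 10)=[0, 1, 7, 3, 5, 6, 10, 2, 8, 9, 4]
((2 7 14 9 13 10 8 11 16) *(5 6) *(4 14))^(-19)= (2 7 4 14 9 13 10 8 11 16)(5 6)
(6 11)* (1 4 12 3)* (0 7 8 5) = (0 7 8 5)(1 4 12 3)(6 11) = [7, 4, 2, 1, 12, 0, 11, 8, 5, 9, 10, 6, 3]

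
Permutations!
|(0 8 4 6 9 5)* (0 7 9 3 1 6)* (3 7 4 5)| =|(0 8 5 4)(1 6 7 9 3)| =20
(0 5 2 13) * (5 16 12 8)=[16, 1, 13, 3, 4, 2, 6, 7, 5, 9, 10, 11, 8, 0, 14, 15, 12]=(0 16 12 8 5 2 13)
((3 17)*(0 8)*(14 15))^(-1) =(0 8)(3 17)(14 15)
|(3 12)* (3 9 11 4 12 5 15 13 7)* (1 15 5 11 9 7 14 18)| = |(1 15 13 14 18)(3 11 4 12 7)| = 5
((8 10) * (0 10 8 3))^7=(0 10 3)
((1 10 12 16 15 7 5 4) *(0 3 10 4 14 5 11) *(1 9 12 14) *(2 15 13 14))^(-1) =(0 11 7 15 2 10 3)(1 5 14 13 16 12 9 4)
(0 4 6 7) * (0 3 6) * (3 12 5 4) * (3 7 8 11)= (0 7 12 5 4)(3 6 8 11)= [7, 1, 2, 6, 0, 4, 8, 12, 11, 9, 10, 3, 5]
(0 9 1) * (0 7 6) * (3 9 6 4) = (0 6)(1 7 4 3 9) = [6, 7, 2, 9, 3, 5, 0, 4, 8, 1]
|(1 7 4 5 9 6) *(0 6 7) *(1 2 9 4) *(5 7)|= 8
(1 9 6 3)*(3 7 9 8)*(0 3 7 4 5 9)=(0 3 1 8 7)(4 5 9 6)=[3, 8, 2, 1, 5, 9, 4, 0, 7, 6]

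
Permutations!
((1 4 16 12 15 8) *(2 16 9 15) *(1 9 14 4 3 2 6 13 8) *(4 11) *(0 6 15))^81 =(0 6 13 8 9)(1 16)(2 15)(3 12)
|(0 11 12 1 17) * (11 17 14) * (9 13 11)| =6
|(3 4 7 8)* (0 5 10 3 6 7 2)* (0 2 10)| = |(0 5)(3 4 10)(6 7 8)| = 6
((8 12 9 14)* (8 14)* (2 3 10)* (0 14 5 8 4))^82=(0 9 8 14 4 12 5)(2 3 10)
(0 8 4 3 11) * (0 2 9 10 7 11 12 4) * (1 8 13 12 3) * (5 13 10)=(0 10 7 11 2 9 5 13 12 4 1 8)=[10, 8, 9, 3, 1, 13, 6, 11, 0, 5, 7, 2, 4, 12]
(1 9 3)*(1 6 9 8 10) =(1 8 10)(3 6 9) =[0, 8, 2, 6, 4, 5, 9, 7, 10, 3, 1]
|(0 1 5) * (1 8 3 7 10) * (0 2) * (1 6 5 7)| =9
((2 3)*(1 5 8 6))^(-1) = ((1 5 8 6)(2 3))^(-1) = (1 6 8 5)(2 3)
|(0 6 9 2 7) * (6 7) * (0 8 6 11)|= |(0 7 8 6 9 2 11)|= 7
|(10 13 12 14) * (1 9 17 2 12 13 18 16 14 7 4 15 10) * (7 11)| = 13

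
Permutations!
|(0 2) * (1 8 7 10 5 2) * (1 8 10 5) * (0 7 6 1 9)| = 6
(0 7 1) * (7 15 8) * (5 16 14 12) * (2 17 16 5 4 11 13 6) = [15, 0, 17, 3, 11, 5, 2, 1, 7, 9, 10, 13, 4, 6, 12, 8, 14, 16] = (0 15 8 7 1)(2 17 16 14 12 4 11 13 6)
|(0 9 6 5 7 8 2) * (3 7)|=|(0 9 6 5 3 7 8 2)|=8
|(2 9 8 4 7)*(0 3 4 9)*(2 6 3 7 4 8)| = |(0 7 6 3 8 9 2)| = 7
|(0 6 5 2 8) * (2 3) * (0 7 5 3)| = |(0 6 3 2 8 7 5)| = 7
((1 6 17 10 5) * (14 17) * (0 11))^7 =((0 11)(1 6 14 17 10 5))^7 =(0 11)(1 6 14 17 10 5)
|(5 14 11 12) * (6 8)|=4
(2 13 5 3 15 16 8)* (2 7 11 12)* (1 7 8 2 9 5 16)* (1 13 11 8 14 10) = [0, 7, 11, 15, 4, 3, 6, 8, 14, 5, 1, 12, 9, 16, 10, 13, 2] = (1 7 8 14 10)(2 11 12 9 5 3 15 13 16)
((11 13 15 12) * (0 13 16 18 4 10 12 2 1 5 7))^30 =(18)(0 15 1 7 13 2 5)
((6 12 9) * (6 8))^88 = ((6 12 9 8))^88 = (12)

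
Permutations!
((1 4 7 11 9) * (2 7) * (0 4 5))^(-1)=((0 4 2 7 11 9 1 5))^(-1)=(0 5 1 9 11 7 2 4)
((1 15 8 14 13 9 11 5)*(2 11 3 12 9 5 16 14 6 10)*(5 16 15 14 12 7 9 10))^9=(1 8 2 16)(5 15 10 13)(6 11 12 14)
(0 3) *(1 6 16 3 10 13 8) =[10, 6, 2, 0, 4, 5, 16, 7, 1, 9, 13, 11, 12, 8, 14, 15, 3] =(0 10 13 8 1 6 16 3)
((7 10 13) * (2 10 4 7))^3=(13)(4 7)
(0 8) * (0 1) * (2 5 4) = (0 8 1)(2 5 4) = [8, 0, 5, 3, 2, 4, 6, 7, 1]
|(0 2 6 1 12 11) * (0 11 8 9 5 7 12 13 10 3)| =|(0 2 6 1 13 10 3)(5 7 12 8 9)| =35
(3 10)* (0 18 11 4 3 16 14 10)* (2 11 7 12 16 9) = (0 18 7 12 16 14 10 9 2 11 4 3) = [18, 1, 11, 0, 3, 5, 6, 12, 8, 2, 9, 4, 16, 13, 10, 15, 14, 17, 7]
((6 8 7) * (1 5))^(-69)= (8)(1 5)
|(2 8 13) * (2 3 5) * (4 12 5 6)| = 8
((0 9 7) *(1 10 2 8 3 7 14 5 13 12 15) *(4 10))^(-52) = ((0 9 14 5 13 12 15 1 4 10 2 8 3 7))^(-52) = (0 13 4 3 14 15 2)(1 8 9 12 10 7 5)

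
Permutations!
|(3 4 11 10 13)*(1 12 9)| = 15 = |(1 12 9)(3 4 11 10 13)|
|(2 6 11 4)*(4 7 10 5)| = 7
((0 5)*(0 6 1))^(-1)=(0 1 6 5)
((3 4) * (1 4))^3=(4)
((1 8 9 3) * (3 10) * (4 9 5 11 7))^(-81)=((1 8 5 11 7 4 9 10 3))^(-81)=(11)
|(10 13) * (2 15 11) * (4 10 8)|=12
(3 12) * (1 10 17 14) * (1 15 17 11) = (1 10 11)(3 12)(14 15 17) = [0, 10, 2, 12, 4, 5, 6, 7, 8, 9, 11, 1, 3, 13, 15, 17, 16, 14]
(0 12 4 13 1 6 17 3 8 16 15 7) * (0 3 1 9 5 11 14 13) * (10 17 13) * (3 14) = (0 12 4)(1 6 13 9 5 11 3 8 16 15 7 14 10 17) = [12, 6, 2, 8, 0, 11, 13, 14, 16, 5, 17, 3, 4, 9, 10, 7, 15, 1]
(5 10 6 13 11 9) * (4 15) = (4 15)(5 10 6 13 11 9) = [0, 1, 2, 3, 15, 10, 13, 7, 8, 5, 6, 9, 12, 11, 14, 4]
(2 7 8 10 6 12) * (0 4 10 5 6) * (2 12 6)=(12)(0 4 10)(2 7 8 5)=[4, 1, 7, 3, 10, 2, 6, 8, 5, 9, 0, 11, 12]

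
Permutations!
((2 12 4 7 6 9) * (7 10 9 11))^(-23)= ((2 12 4 10 9)(6 11 7))^(-23)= (2 4 9 12 10)(6 11 7)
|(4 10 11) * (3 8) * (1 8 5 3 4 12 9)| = |(1 8 4 10 11 12 9)(3 5)| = 14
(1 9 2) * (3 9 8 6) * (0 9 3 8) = [9, 0, 1, 3, 4, 5, 8, 7, 6, 2] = (0 9 2 1)(6 8)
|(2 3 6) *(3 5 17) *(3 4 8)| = |(2 5 17 4 8 3 6)| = 7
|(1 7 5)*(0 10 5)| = |(0 10 5 1 7)| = 5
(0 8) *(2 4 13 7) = (0 8)(2 4 13 7) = [8, 1, 4, 3, 13, 5, 6, 2, 0, 9, 10, 11, 12, 7]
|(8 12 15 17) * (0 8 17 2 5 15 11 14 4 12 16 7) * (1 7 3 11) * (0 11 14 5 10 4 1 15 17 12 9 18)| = |(0 8 16 3 14 1 7 11 5 17 12 15 2 10 4 9 18)| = 17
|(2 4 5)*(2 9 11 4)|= 4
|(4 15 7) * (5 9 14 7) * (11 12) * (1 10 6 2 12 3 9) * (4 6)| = 40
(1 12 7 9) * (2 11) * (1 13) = [0, 12, 11, 3, 4, 5, 6, 9, 8, 13, 10, 2, 7, 1] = (1 12 7 9 13)(2 11)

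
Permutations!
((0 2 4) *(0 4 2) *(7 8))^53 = ((7 8))^53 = (7 8)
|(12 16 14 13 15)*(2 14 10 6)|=|(2 14 13 15 12 16 10 6)|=8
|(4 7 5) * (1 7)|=4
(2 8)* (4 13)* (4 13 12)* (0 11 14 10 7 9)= (0 11 14 10 7 9)(2 8)(4 12)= [11, 1, 8, 3, 12, 5, 6, 9, 2, 0, 7, 14, 4, 13, 10]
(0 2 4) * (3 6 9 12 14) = (0 2 4)(3 6 9 12 14) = [2, 1, 4, 6, 0, 5, 9, 7, 8, 12, 10, 11, 14, 13, 3]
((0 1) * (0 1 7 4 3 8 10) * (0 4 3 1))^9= (0 3 10 1 7 8 4)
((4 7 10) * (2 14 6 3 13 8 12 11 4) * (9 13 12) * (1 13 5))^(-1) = (1 5 9 8 13)(2 10 7 4 11 12 3 6 14)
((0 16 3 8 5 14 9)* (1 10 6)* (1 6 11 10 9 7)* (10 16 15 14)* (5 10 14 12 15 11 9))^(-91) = (16)(1 5 14 7)(12 15)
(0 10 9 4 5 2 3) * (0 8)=(0 10 9 4 5 2 3 8)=[10, 1, 3, 8, 5, 2, 6, 7, 0, 4, 9]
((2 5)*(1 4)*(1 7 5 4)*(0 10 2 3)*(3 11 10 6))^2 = ((0 6 3)(2 4 7 5 11 10))^2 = (0 3 6)(2 7 11)(4 5 10)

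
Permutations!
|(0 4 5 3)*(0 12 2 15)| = 7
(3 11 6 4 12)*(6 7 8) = (3 11 7 8 6 4 12) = [0, 1, 2, 11, 12, 5, 4, 8, 6, 9, 10, 7, 3]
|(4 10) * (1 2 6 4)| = |(1 2 6 4 10)| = 5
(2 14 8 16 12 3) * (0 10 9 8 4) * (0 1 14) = [10, 14, 0, 2, 1, 5, 6, 7, 16, 8, 9, 11, 3, 13, 4, 15, 12] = (0 10 9 8 16 12 3 2)(1 14 4)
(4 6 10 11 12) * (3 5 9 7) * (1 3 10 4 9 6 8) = [0, 3, 2, 5, 8, 6, 4, 10, 1, 7, 11, 12, 9] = (1 3 5 6 4 8)(7 10 11 12 9)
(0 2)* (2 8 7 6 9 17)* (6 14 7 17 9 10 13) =(0 8 17 2)(6 10 13)(7 14) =[8, 1, 0, 3, 4, 5, 10, 14, 17, 9, 13, 11, 12, 6, 7, 15, 16, 2]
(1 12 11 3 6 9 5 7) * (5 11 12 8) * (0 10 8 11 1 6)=[10, 11, 2, 0, 4, 7, 9, 6, 5, 1, 8, 3, 12]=(12)(0 10 8 5 7 6 9 1 11 3)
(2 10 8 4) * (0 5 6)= (0 5 6)(2 10 8 4)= [5, 1, 10, 3, 2, 6, 0, 7, 4, 9, 8]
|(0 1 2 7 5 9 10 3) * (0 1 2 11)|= 9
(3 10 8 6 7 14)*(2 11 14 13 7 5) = (2 11 14 3 10 8 6 5)(7 13) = [0, 1, 11, 10, 4, 2, 5, 13, 6, 9, 8, 14, 12, 7, 3]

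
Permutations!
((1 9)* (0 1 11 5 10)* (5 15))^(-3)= (0 15 1 5 9 10 11)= ((0 1 9 11 15 5 10))^(-3)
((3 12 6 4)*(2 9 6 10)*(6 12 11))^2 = ((2 9 12 10)(3 11 6 4))^2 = (2 12)(3 6)(4 11)(9 10)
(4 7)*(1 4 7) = (7)(1 4) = [0, 4, 2, 3, 1, 5, 6, 7]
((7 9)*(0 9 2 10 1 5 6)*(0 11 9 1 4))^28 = ((0 1 5 6 11 9 7 2 10 4))^28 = (0 10 7 11 5)(1 4 2 9 6)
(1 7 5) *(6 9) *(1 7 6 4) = (1 6 9 4)(5 7) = [0, 6, 2, 3, 1, 7, 9, 5, 8, 4]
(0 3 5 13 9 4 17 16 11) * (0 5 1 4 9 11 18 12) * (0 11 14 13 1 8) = (0 3 8)(1 4 17 16 18 12 11 5)(13 14) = [3, 4, 2, 8, 17, 1, 6, 7, 0, 9, 10, 5, 11, 14, 13, 15, 18, 16, 12]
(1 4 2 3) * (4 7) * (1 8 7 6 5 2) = (1 6 5 2 3 8 7 4) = [0, 6, 3, 8, 1, 2, 5, 4, 7]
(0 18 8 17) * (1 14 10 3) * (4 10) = (0 18 8 17)(1 14 4 10 3) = [18, 14, 2, 1, 10, 5, 6, 7, 17, 9, 3, 11, 12, 13, 4, 15, 16, 0, 8]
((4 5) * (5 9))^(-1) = (4 5 9)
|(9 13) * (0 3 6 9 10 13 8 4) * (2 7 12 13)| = 30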